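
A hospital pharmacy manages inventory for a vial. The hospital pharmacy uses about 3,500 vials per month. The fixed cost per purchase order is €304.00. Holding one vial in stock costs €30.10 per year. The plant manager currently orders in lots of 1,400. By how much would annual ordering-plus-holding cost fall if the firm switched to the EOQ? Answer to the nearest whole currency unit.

Annual demand D = 3,500 × 12 = 42,000.
EOQ = √(2DS/H) = √(2 × 42,000 × 304 / 30.1) ≈ 921.07.
Cost at Q* = (D/Q*)S + (Q*/2)H = √(2DSH) ≈ €27,724.24.
Cost at Q = 1,400: (42,000/1,400)×304 + (1,400/2)×30.1 = €9,120.00 + €21,070.00 = €30,190.00.
Excess = €30,190.00 − €27,724.24 = €2,465.76.

Extra cost ≈ €2,466 per year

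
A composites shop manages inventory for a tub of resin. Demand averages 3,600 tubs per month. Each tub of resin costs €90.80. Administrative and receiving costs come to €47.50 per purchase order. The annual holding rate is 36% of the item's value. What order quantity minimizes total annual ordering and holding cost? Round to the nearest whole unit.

Q* ≈ 354 tubs

Annual demand D = 3,600 × 12 = 43,200.
Holding cost H = 0.36 × €90.80 = €32.6880 per unit per year.
EOQ = √(2DS / H) = √(2 × 43,200 × 47.5 / 32.688).
= √(4,104,000 / 32.688) = √125,550.6608 ≈ 354.331.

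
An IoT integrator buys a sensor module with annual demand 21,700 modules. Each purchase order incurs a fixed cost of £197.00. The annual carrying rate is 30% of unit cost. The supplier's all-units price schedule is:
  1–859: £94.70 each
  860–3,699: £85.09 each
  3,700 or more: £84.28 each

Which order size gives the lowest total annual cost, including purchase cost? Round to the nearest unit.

Holding cost per unit per year at price C is H = 0.30·C.
Evaluate total cost at each tier's feasible EOQ or, if the EOQ is below the tier, at the tier's minimum quantity.
EOQ at £94.70 = 548.6 (feasible in tier 1): TC = 21,700×£94.70 + (21,700/548.6)×197 + (548.6/2)×0.30×£94.70 = £2,070,575.24.
EOQ at £85.09 = 578.7 < 860, so use break Q=860: TC = 21,700×£85.09 + (21,700/860.0)×197 + (860.0/2)×0.30×£85.09 = £1,862,400.42.
EOQ at £84.28 = 581.5 < 3700, so use break Q=3700: TC = 21,700×£84.28 + (21,700/3700.0)×197 + (3700.0/2)×0.30×£84.28 = £1,876,806.78.
Lowest total cost is £1,862,400.42 at Q = 860.0.

Q* ≈ 860 modules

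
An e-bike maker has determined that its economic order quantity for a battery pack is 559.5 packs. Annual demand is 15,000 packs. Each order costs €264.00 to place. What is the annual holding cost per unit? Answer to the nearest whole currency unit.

H ≈ €25

Squaring Q* = √(2DS/H) gives Q*² = 2DS/H.
From Q* = √(2DS/H): H = 2DS / Q*² = 2 × 15,000 × 264 / 559.5² = 25.3003.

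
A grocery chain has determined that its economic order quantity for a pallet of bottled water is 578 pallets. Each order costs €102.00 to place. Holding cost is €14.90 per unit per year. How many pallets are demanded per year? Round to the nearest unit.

D ≈ 24,401 pallets per year

Squaring Q* = √(2DS/H) gives Q*² = 2DS/H.
From Q* = √(2DS/H): D = Q*²H / (2S) = 578² × 14.9 / (2 × 102) = 24401.233.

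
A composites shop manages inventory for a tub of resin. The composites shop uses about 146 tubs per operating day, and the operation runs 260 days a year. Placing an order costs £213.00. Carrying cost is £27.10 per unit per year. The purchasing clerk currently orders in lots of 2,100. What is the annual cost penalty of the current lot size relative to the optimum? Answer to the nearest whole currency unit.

Annual demand D = 146 × 260 = 37,960.
EOQ = √(2DS/H) = √(2 × 37,960 × 213 / 27.1) ≈ 772.47.
Cost at Q* = (D/Q*)S + (Q*/2)H = √(2DSH) ≈ £20,934.02.
Cost at Q = 2,100: (37,960/2,100)×213 + (2,100/2)×27.1 = £3,850.23 + £28,455.00 = £32,305.23.
Excess = £32,305.23 − £20,934.02 = £11,371.21.

Extra cost ≈ £11,371 per year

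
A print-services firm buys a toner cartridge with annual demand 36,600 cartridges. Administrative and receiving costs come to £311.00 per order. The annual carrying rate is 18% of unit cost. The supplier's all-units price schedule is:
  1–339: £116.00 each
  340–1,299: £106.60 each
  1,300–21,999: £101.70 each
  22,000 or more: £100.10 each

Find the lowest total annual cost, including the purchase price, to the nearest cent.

TC* ≈ £3,742,874.75

Holding cost per unit per year at price C is H = 0.18·C.
Candidates are each tier's EOQ (if it falls in that tier) and each price-break quantity.
Tier 1 (£116.00): EOQ = 1044.2 exceeds tier's upper bound 339, so this tier is dominated.
EOQ at £106.60 = 1089.2 (feasible in tier 2): TC = 36,600×£106.60 + (36,600/1089.2)×311 + (1089.2/2)×0.18×£106.60 = £3,922,460.21.
EOQ at £101.70 = 1115.2 < 1300, so use break Q=1300: TC = 36,600×£101.70 + (36,600/1300.0)×311 + (1300.0/2)×0.18×£101.70 = £3,742,874.75.
EOQ at £100.10 = 1124.0 < 22000, so use break Q=22000: TC = 36,600×£100.10 + (36,600/22000.0)×311 + (22000.0/2)×0.18×£100.10 = £3,862,375.39.
Lowest total cost among the candidates is at Q = 1300.0.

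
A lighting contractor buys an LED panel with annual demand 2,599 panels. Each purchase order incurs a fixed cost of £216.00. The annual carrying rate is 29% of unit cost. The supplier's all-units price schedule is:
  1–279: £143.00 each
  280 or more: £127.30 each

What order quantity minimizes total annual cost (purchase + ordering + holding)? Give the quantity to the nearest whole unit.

Q* ≈ 280 panels

Holding cost per unit per year at price C is H = 0.29·C.
Evaluate total cost at each tier's feasible EOQ or, if the EOQ is below the tier, at the tier's minimum quantity.
EOQ at £143.00 = 164.5 (feasible in tier 1): TC = 2,599×£143.00 + (2,599/164.5)×216 + (164.5/2)×0.29×£143.00 = £378,480.58.
EOQ at £127.30 = 174.4 < 280, so use break Q=280: TC = 2,599×£127.30 + (2,599/280.0)×216 + (280.0/2)×0.29×£127.30 = £338,026.02.
Lowest total cost is £338,026.02 at Q = 280.0.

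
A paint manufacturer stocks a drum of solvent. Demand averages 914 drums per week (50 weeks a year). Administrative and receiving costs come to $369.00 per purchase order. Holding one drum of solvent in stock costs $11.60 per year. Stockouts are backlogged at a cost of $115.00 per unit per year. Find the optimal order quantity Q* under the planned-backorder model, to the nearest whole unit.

Annual demand D = 914 × 50 = 45,700.
With planned backorders, Q* = √(2DS/H) · √((H+B)/B).
√(2DS/H) = √(2 × 45,700 × 369 / 11.6) = 1705.129.
√((H+B)/B) = √((11.6+115)/115) = 1.0492.
Q* ≈ 1789.061.

Q* ≈ 1,789 drums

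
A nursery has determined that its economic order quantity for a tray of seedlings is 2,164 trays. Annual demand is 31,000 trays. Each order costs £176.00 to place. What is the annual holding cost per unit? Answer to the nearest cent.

H ≈ £2.33

The basic EOQ model gives Q* = √(2DS/H); rearrange for the unknown.
From Q* = √(2DS/H): H = 2DS / Q*² = 2 × 31,000 × 176 / 2,164² = 2.3302.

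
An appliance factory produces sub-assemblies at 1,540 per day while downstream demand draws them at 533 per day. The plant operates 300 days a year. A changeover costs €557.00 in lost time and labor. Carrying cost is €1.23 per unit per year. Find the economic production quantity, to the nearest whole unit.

Annual demand D = 533 × 300 = 159,900.
Production build-up factor (1 − d/p) = 1 − 533/1,540 = 0.6539.
Q* = √(2DS / (H(1 − d/p))) = √(2 × 159,900 × 557 / (1.23 × 0.6539)).
= √(178,128,600 / 0.8043) ≈ 14881.952.

Q* ≈ 14,882 sub-assemblies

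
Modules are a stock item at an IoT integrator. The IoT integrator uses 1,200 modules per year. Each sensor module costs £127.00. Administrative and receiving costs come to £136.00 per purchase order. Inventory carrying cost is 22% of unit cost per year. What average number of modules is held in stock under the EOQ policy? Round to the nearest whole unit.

Holding cost H = 0.22 × £127.00 = £27.9400 per unit per year.
The optimal lot size = √(2DS/H) = √(2 × 1,200 × 136 / 27.94) ≈ 108.08.
Average inventory = Q*/2 ≈ 108.08 / 2 = 54.042.

Average inventory ≈ 54 modules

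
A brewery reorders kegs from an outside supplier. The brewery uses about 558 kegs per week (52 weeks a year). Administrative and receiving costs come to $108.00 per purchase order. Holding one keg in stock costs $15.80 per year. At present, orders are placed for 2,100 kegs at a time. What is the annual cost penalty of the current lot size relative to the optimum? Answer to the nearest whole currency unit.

Annual demand D = 558 × 52 = 29,016.
EOQ = √(2DS/H) = √(2 × 29,016 × 108 / 15.8) ≈ 629.82.
Cost at Q* = (D/Q*)S + (Q*/2)H = √(2DSH) ≈ $9,951.17.
Cost at Q = 2,100: (29,016/2,100)×108 + (2,100/2)×15.8 = $1,492.25 + $16,590.00 = $18,082.25.
Excess = $18,082.25 − $9,951.17 = $8,131.08.

Extra cost ≈ $8,131 per year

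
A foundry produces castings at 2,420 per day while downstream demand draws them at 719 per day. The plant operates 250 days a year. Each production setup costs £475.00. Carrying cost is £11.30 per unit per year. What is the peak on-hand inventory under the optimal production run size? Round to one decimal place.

Annual demand D = 719 × 250 = 179,750.
Production build-up factor (1 − d/p) = 1 − 719/2,420 = 0.7029.
Q* = √(2DS / (H(1 − d/p))) = √(2 × 179,750 × 475 / (11.3 × 0.7029)).
= √(170,762,500 / 7.9427) ≈ 4636.738.
Maximum inventory = Q*(1 − d/p) = 4636.738 × 0.7029 ≈ 3259.129.

I_max ≈ 3,259.1 castings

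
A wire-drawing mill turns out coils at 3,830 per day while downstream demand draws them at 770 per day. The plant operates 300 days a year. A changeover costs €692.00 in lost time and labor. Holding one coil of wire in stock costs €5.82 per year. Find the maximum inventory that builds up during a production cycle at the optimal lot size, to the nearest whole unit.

I_max ≈ 6,625 coils

Annual demand D = 770 × 300 = 231,000.
Production build-up factor (1 − d/p) = 1 − 770/3,830 = 0.7990.
Q* = √(2DS / (H(1 − d/p))) = √(2 × 231,000 × 692 / (5.82 × 0.7990)).
= √(319,704,000 / 4.6499) ≈ 8291.846.
Maximum inventory = Q*(1 − d/p) = 8291.846 × 0.7990 ≈ 6624.817.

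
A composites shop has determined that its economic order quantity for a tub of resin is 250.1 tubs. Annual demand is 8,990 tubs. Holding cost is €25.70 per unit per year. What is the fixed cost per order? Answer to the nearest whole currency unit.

The basic EOQ model gives Q* = √(2DS/H); rearrange for the unknown.
From Q* = √(2DS/H): S = Q*²H / (2D) = 250.1² × 25.7 / (2 × 8,990) = 89.4069.

S ≈ €89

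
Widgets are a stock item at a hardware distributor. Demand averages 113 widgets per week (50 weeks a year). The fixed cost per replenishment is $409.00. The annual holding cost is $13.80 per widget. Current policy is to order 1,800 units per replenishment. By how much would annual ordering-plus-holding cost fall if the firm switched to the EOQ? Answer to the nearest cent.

Annual demand D = 113 × 50 = 5,650.
EOQ = √(2DS/H) = √(2 × 5,650 × 409 / 13.8) ≈ 578.71.
Cost at Q* = (D/Q*)S + (Q*/2)H = √(2DSH) ≈ $7,986.20.
Cost at Q = 1,800: (5,650/1,800)×409 + (1,800/2)×13.8 = $1,283.81 + $12,420.00 = $13,703.81.
Excess = $13,703.81 − $7,986.20 = $5,717.60.

Extra cost ≈ $5,717.60 per year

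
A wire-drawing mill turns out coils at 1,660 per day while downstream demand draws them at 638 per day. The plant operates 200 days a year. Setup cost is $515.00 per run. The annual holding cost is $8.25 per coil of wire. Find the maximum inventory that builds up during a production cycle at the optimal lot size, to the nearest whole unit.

I_max ≈ 3,132 coils

Annual demand D = 638 × 200 = 127,600.
Production build-up factor (1 − d/p) = 1 − 638/1,660 = 0.6157.
Q* = √(2DS / (H(1 − d/p))) = √(2 × 127,600 × 515 / (8.25 × 0.6157)).
= √(131,428,000 / 5.0792) ≈ 5086.811.
Maximum inventory = Q*(1 − d/p) = 5086.811 × 0.6157 ≈ 3131.759.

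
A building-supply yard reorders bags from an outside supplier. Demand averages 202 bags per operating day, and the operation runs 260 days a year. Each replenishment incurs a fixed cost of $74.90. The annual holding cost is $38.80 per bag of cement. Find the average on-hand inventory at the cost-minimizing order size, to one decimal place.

Annual demand D = 202 × 260 = 52,520.
EOQ = √(2DS/H) = √(2 × 52,520 × 74.9 / 38.8) ≈ 450.30.
Average inventory = Q*/2 ≈ 450.30 / 2 = 225.150.

Average inventory ≈ 225.2 bags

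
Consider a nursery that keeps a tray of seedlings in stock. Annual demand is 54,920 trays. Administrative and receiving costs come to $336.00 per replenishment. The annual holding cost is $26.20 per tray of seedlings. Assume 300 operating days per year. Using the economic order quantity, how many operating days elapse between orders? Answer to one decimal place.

T ≈ 6.5 days

Q* = √(2DS/H) = √(2 × 54,920 × 336 / 26.2) ≈ 1186.86.
Cycle time = Q*/D × 300 = 1186.86 / 54,920 × 300 ≈ 6.483 days.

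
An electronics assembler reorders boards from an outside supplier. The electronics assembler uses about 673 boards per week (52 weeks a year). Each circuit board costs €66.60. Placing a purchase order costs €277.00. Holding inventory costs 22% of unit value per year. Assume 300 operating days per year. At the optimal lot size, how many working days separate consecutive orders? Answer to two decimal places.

T ≈ 9.86 days

Annual demand D = 673 × 52 = 34,996.
Holding cost H = 0.22 × €66.60 = €14.6520 per unit per year.
Q* = √(2DS/H) = √(2 × 34,996 × 277 / 14.652) ≈ 1150.31.
Cycle time = Q*/D × 300 = 1150.31 / 34,996 × 300 ≈ 9.861 days.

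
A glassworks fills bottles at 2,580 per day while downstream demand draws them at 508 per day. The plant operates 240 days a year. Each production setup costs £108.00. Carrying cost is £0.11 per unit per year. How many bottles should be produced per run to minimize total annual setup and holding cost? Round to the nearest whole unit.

Annual demand D = 508 × 240 = 121,920.
Production build-up factor (1 − d/p) = 1 − 508/2,580 = 0.8031.
Q* = √(2DS / (H(1 − d/p))) = √(2 × 121,920 × 108 / (0.11 × 0.8031)).
= √(26,334,720 / 0.0883) ≈ 17265.652.

Q* ≈ 17,266 bottles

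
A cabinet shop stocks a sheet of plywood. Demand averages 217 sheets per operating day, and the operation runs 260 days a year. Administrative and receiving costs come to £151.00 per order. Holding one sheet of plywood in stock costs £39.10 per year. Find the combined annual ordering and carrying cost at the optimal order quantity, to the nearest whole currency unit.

TC* ≈ £25,811

Annual demand D = 217 × 260 = 56,420.
Q* = √(2DS/H) = √(2 × 56,420 × 151 / 39.1) ≈ 660.13.
At the optimum the two cost components are equal, so total cost = 2·(Q*/2)H = Q*·H.
Minimum total = √(2DSH) = √(2 × 56,420 × 151 × 39.1) ≈ 25811.212.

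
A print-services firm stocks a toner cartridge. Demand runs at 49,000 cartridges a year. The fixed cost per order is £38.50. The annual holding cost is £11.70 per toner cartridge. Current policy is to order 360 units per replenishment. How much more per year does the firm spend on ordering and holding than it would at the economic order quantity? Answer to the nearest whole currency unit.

Extra cost ≈ £702 per year

EOQ = √(2DS/H) = √(2 × 49,000 × 38.5 / 11.7) ≈ 567.87.
Cost at Q* = (D/Q*)S + (Q*/2)H = √(2DSH) ≈ £6,644.10.
Cost at Q = 360: (49,000/360)×38.5 + (360/2)×11.7 = £5,240.28 + £2,106.00 = £7,346.28.
Excess = £7,346.28 − £6,644.10 = £702.18.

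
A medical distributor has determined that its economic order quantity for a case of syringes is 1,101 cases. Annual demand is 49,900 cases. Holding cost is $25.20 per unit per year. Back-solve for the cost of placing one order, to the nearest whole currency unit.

The basic EOQ model gives Q* = √(2DS/H); rearrange for the unknown.
From Q* = √(2DS/H): S = Q*²H / (2D) = 1,101² × 25.2 / (2 × 49,900) = 306.0868.

S ≈ $306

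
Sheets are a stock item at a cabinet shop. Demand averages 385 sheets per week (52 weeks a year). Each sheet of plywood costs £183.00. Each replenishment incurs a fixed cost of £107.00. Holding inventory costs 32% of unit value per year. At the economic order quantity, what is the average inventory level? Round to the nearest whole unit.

Annual demand D = 385 × 52 = 20,020.
Holding cost H = 0.32 × £183.00 = £58.5600 per unit per year.
Q* = √(2DS/H) = √(2 × 20,020 × 107 / 58.56) ≈ 270.48.
Average inventory = Q*/2 ≈ 270.48 / 2 = 135.241.

Average inventory ≈ 135 sheets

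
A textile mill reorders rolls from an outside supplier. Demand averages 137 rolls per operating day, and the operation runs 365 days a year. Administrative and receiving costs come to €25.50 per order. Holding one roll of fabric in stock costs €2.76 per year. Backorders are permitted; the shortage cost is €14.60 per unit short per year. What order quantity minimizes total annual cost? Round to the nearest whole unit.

Annual demand D = 137 × 365 = 50,005.
With planned backorders, Q* = √(2DS/H) · √((H+B)/B).
√(2DS/H) = √(2 × 50,005 × 25.5 / 2.76) = 961.252.
√((H+B)/B) = √((2.76+14.6)/14.6) = 1.0904.
Q* ≈ 1048.180.

Q* ≈ 1,048 rolls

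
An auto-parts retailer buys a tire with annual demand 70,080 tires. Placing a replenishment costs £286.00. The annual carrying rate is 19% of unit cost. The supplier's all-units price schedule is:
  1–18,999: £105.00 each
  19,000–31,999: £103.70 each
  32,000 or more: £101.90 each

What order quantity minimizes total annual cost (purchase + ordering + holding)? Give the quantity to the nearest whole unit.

Q* ≈ 1,418 tires

Holding cost per unit per year at price C is H = 0.19·C.
Evaluate total cost at each tier's feasible EOQ or, if the EOQ is below the tier, at the tier's minimum quantity.
EOQ at £105.00 = 1417.5 (feasible in tier 1): TC = 70,080×£105.00 + (70,080/1417.5)×286 + (1417.5/2)×0.19×£105.00 = £7,386,679.16.
EOQ at £103.70 = 1426.4 < 19000, so use break Q=19000: TC = 70,080×£103.70 + (70,080/19000.0)×286 + (19000.0/2)×0.19×£103.70 = £7,455,529.39.
EOQ at £101.90 = 1438.9 < 32000, so use break Q=32000: TC = 70,080×£101.90 + (70,080/32000.0)×286 + (32000.0/2)×0.19×£101.90 = £7,451,554.34.
Lowest total cost is £7,386,679.16 at Q = 1417.5.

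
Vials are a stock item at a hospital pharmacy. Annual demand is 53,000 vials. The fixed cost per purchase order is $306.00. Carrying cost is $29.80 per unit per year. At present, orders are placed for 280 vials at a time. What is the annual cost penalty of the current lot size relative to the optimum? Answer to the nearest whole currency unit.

Extra cost ≈ $31,003 per year

EOQ = √(2DS/H) = √(2 × 53,000 × 306 / 29.8) ≈ 1043.29.
Cost at Q* = (D/Q*)S + (Q*/2)H = √(2DSH) ≈ $31,090.08.
Cost at Q = 280: (53,000/280)×306 + (280/2)×29.8 = $57,921.43 + $4,172.00 = $62,093.43.
Excess = $62,093.43 − $31,090.08 = $31,003.35.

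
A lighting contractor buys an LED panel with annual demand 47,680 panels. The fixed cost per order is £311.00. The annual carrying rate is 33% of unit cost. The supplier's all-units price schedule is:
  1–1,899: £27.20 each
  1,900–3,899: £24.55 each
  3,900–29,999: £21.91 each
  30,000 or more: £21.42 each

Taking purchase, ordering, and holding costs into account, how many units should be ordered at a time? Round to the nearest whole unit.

Q* ≈ 3,900 panels

Holding cost per unit per year at price C is H = 0.33·C.
For each price level, check whether its EOQ is feasible; otherwise the best quantity at that price is the breakpoint.
EOQ at £27.20 = 1817.7 (feasible in tier 1): TC = 47,680×£27.20 + (47,680/1817.7)×311 + (1817.7/2)×0.33×£27.20 = £1,313,211.66.
EOQ at £24.55 = 1913.3 (feasible in tier 2): TC = 47,680×£24.55 + (47,680/1913.3)×311 + (1913.3/2)×0.33×£24.55 = £1,186,044.51.
EOQ at £21.91 = 2025.3 < 3900, so use break Q=3900: TC = 47,680×£21.91 + (47,680/3900.0)×311 + (3900.0/2)×0.33×£21.91 = £1,062,570.06.
EOQ at £21.42 = 2048.3 < 30000, so use break Q=30000: TC = 47,680×£21.42 + (47,680/30000.0)×311 + (30000.0/2)×0.33×£21.42 = £1,127,828.88.
Lowest total cost is £1,062,570.06 at Q = 3900.0.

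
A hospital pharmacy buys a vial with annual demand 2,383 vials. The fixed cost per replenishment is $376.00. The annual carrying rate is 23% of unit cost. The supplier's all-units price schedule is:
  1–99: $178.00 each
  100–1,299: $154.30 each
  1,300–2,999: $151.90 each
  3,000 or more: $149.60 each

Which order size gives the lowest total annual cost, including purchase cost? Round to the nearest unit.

Holding cost per unit per year at price C is H = 0.23·C.
Candidates are each tier's EOQ (if it falls in that tier) and each price-break quantity.
Tier 1 ($178.00): EOQ = 209.2 exceeds tier's upper bound 99, so this tier is dominated.
EOQ at $154.30 = 224.7 (feasible in tier 2): TC = 2,383×$154.30 + (2,383/224.7)×376 + (224.7/2)×0.23×$154.30 = $375,671.66.
EOQ at $151.90 = 226.5 < 1300, so use break Q=1300: TC = 2,383×$151.90 + (2,383/1300.0)×376 + (1300.0/2)×0.23×$151.90 = $385,375.99.
EOQ at $149.60 = 228.2 < 3000, so use break Q=3000: TC = 2,383×$149.60 + (2,383/3000.0)×376 + (3000.0/2)×0.23×$149.60 = $408,407.47.
Lowest total cost is $375,671.66 at Q = 224.7.

Q* ≈ 225 vials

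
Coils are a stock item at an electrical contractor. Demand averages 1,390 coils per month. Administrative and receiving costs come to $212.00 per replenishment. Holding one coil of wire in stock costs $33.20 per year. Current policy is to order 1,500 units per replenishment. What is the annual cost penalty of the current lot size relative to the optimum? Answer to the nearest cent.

Annual demand D = 1,390 × 12 = 16,680.
EOQ = √(2DS/H) = √(2 × 16,680 × 212 / 33.2) ≈ 461.54.
Cost at Q* = (D/Q*)S + (Q*/2)H = √(2DSH) ≈ $15,323.22.
Cost at Q = 1,500: (16,680/1,500)×212 + (1,500/2)×33.2 = $2,357.44 + $24,900.00 = $27,257.44.
Excess = $27,257.44 − $15,323.22 = $11,934.22.

Extra cost ≈ $11,934.22 per year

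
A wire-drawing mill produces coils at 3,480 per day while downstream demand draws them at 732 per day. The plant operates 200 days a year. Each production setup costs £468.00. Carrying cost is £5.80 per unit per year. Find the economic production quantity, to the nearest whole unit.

Q* ≈ 5,470 coils

Annual demand D = 732 × 200 = 146,400.
Production build-up factor (1 − d/p) = 1 − 732/3,480 = 0.7897.
Q* = √(2DS / (H(1 − d/p))) = √(2 × 146,400 × 468 / (5.8 × 0.7897)).
= √(137,030,400 / 4.58) ≈ 5469.854.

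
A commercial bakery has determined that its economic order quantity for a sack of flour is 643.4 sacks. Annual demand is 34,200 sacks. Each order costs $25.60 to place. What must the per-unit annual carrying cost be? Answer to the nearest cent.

H ≈ $4.23

Invert the EOQ relation Q*² = 2DS/H.
From Q* = √(2DS/H): H = 2DS / Q*² = 2 × 34,200 × 25.6 / 643.4² = 4.2299.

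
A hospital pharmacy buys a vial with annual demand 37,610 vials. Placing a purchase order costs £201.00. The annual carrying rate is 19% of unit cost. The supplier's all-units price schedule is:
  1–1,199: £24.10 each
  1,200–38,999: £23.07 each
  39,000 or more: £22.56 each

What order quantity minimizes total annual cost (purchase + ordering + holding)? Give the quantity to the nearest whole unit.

Holding cost per unit per year at price C is H = 0.19·C.
For each price level, check whether its EOQ is feasible; otherwise the best quantity at that price is the breakpoint.
Tier 1 (£24.10): EOQ = 1817.1 exceeds tier's upper bound 1199, so this tier is dominated.
EOQ at £23.07 = 1857.2 (feasible in tier 2): TC = 37,610×£23.07 + (37,610/1857.2)×201 + (1857.2/2)×0.19×£23.07 = £875,803.47.
EOQ at £22.56 = 1878.1 < 39000, so use break Q=39000: TC = 37,610×£22.56 + (37,610/39000.0)×201 + (39000.0/2)×0.19×£22.56 = £932,260.24.
Lowest total cost is £875,803.47 at Q = 1857.2.

Q* ≈ 1,857 vials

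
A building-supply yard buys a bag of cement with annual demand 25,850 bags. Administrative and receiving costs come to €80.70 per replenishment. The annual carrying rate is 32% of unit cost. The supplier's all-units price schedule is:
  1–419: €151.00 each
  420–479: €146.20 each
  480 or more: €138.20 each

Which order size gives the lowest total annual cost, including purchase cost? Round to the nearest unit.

Q* ≈ 480 bags

Holding cost per unit per year at price C is H = 0.32·C.
For each price level, check whether its EOQ is feasible; otherwise the best quantity at that price is the breakpoint.
EOQ at €151.00 = 293.8 (feasible in tier 1): TC = 25,850×€151.00 + (25,850/293.8)×80.7 + (293.8/2)×0.32×€151.00 = €3,917,548.60.
EOQ at €146.20 = 298.6 < 420, so use break Q=420: TC = 25,850×€146.20 + (25,850/420.0)×80.7 + (420.0/2)×0.32×€146.20 = €3,794,061.53.
EOQ at €138.20 = 307.2 < 480, so use break Q=480: TC = 25,850×€138.20 + (25,850/480.0)×80.7 + (480.0/2)×0.32×€138.20 = €3,587,429.79.
Lowest total cost is €3,587,429.79 at Q = 480.0.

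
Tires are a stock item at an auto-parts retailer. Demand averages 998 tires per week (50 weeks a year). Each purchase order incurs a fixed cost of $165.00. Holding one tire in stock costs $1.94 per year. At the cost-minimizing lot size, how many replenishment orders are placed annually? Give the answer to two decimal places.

N ≈ 17.13 orders per year

Annual demand D = 998 × 50 = 49,900.
EOQ = √(2DS/H) = √(2 × 49,900 × 165 / 1.94) ≈ 2913.44.
Orders per year = D / Q* = 49,900 / 2913.44 ≈ 17.128.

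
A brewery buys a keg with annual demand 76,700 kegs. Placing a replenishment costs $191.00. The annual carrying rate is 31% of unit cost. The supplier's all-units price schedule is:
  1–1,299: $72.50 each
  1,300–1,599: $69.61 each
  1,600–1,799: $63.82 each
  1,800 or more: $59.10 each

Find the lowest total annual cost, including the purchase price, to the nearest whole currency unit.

Holding cost per unit per year at price C is H = 0.31·C.
Evaluate total cost at each tier's feasible EOQ or, if the EOQ is below the tier, at the tier's minimum quantity.
EOQ at $72.50 = 1141.8 (feasible in tier 1): TC = 76,700×$72.50 + (76,700/1141.8)×191 + (1141.8/2)×0.31×$72.50 = $5,586,411.33.
EOQ at $69.61 = 1165.2 < 1300, so use break Q=1300: TC = 76,700×$69.61 + (76,700/1300.0)×191 + (1300.0/2)×0.31×$69.61 = $5,364,382.42.
EOQ at $63.82 = 1216.9 < 1600, so use break Q=1600: TC = 76,700×$63.82 + (76,700/1600.0)×191 + (1600.0/2)×0.31×$63.82 = $4,919,977.42.
EOQ at $59.10 = 1264.6 < 1800, so use break Q=1800: TC = 76,700×$59.10 + (76,700/1800.0)×191 + (1800.0/2)×0.31×$59.10 = $4,557,597.62.
Lowest total cost among the candidates is at Q = 1800.0.

TC* ≈ $4,557,598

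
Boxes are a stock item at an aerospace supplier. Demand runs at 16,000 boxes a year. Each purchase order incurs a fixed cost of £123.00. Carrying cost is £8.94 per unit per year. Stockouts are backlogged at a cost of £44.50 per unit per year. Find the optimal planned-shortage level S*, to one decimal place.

With planned backorders, Q* = √(2DS/H) · √((H+B)/B).
√(2DS/H) = √(2 × 16,000 × 123 / 8.94) = 663.527.
√((H+B)/B) = √((8.94+44.5)/44.5) = 1.0959.
Q* ≈ 727.130.
S* = Q* · H/(H+B) = 727.130 × 8.94/53.44 ≈ 121.642.

S* ≈ 121.6 boxes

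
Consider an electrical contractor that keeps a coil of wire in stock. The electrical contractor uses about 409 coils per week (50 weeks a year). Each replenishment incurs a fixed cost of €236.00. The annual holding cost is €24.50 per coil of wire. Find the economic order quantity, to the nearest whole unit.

Annual demand D = 409 × 50 = 20,450.
EOQ = √(2DS / H) = √(2 × 20,450 × 236 / 24.5).
= √(9,652,400 / 24.5) = √393,975.5102 ≈ 627.675.

Q* ≈ 628 coils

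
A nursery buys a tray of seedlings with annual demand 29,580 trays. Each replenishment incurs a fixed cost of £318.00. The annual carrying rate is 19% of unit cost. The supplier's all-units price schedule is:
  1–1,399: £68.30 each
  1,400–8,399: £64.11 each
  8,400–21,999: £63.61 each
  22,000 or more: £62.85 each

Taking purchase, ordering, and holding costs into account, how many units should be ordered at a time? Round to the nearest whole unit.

Holding cost per unit per year at price C is H = 0.19·C.
For each price level, check whether its EOQ is feasible; otherwise the best quantity at that price is the breakpoint.
EOQ at £68.30 = 1204.0 (feasible in tier 1): TC = 29,580×£68.30 + (29,580/1204.0)×318 + (1204.0/2)×0.19×£68.30 = £2,035,938.81.
EOQ at £64.11 = 1242.8 < 1400, so use break Q=1400: TC = 29,580×£64.11 + (29,580/1400.0)×318 + (1400.0/2)×0.19×£64.11 = £1,911,619.32.
EOQ at £63.61 = 1247.6 < 8400, so use break Q=8400: TC = 29,580×£63.61 + (29,580/8400.0)×318 + (8400.0/2)×0.19×£63.61 = £1,933,464.39.
EOQ at £62.85 = 1255.2 < 22000, so use break Q=22000: TC = 29,580×£62.85 + (29,580/22000.0)×318 + (22000.0/2)×0.19×£62.85 = £1,990,887.07.
Lowest total cost is £1,911,619.32 at Q = 1400.0.

Q* ≈ 1,400 trays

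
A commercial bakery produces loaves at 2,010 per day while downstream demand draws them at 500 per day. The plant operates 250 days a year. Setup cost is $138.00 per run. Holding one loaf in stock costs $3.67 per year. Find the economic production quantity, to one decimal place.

Annual demand D = 500 × 250 = 125,000.
Production build-up factor (1 − d/p) = 1 − 500/2,010 = 0.7512.
Q* = √(2DS / (H(1 − d/p))) = √(2 × 125,000 × 138 / (3.67 × 0.7512)).
= √(34,500,000 / 2.7571) ≈ 3537.415.

Q* ≈ 3,537.4 loaves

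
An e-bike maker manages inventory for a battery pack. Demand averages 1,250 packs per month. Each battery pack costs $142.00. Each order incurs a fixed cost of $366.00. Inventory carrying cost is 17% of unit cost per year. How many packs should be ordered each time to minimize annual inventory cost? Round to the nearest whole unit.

Q* ≈ 674 packs

Annual demand D = 1,250 × 12 = 15,000.
Holding cost H = 0.17 × $142.00 = $24.1400 per unit per year.
EOQ = √(2DS / H) = √(2 × 15,000 × 366 / 24.14).
= √(10,980,000 / 24.14) = √454,846.7274 ≈ 674.423.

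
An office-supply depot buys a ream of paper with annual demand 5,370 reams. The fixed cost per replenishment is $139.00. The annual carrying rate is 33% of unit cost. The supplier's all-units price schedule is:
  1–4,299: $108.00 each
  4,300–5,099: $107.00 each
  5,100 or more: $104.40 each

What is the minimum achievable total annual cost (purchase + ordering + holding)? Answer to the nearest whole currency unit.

TC* ≈ $587,254

Holding cost per unit per year at price C is H = 0.33·C.
Evaluate total cost at each tier's feasible EOQ or, if the EOQ is below the tier, at the tier's minimum quantity.
EOQ at $108.00 = 204.7 (feasible in tier 1): TC = 5,370×$108.00 + (5,370/204.7)×139 + (204.7/2)×0.33×$108.00 = $587,254.21.
EOQ at $107.00 = 205.6 < 4300, so use break Q=4300: TC = 5,370×$107.00 + (5,370/4300.0)×139 + (4300.0/2)×0.33×$107.00 = $650,680.09.
EOQ at $104.40 = 208.2 < 5100, so use break Q=5100: TC = 5,370×$104.40 + (5,370/5100.0)×139 + (5100.0/2)×0.33×$104.40 = $648,626.96.
Lowest total cost among the candidates is at Q = 204.7.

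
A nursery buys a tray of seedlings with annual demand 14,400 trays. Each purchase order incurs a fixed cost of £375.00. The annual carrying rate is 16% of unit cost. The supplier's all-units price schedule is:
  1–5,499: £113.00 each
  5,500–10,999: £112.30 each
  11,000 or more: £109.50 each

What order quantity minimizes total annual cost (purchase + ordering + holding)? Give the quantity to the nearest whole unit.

Holding cost per unit per year at price C is H = 0.16·C.
For each price level, check whether its EOQ is feasible; otherwise the best quantity at that price is the breakpoint.
EOQ at £113.00 = 772.9 (feasible in tier 1): TC = 14,400×£113.00 + (14,400/772.9)×375 + (772.9/2)×0.16×£113.00 = £1,641,173.69.
EOQ at £112.30 = 775.3 < 5500, so use break Q=5500: TC = 14,400×£112.30 + (14,400/5500.0)×375 + (5500.0/2)×0.16×£112.30 = £1,667,513.82.
EOQ at £109.50 = 785.1 < 11000, so use break Q=11000: TC = 14,400×£109.50 + (14,400/11000.0)×375 + (11000.0/2)×0.16×£109.50 = £1,673,650.91.
Lowest total cost is £1,641,173.69 at Q = 772.9.

Q* ≈ 773 trays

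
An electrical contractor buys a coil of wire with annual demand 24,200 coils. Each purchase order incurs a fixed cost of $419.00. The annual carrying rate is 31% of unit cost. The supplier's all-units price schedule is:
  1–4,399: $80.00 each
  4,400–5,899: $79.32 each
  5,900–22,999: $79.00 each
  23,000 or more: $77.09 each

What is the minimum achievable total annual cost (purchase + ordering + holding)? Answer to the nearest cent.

TC* ≈ $1,958,426.19

Holding cost per unit per year at price C is H = 0.31·C.
For each price level, check whether its EOQ is feasible; otherwise the best quantity at that price is the breakpoint.
EOQ at $80.00 = 904.3 (feasible in tier 1): TC = 24,200×$80.00 + (24,200/904.3)×419 + (904.3/2)×0.31×$80.00 = $1,958,426.19.
EOQ at $79.32 = 908.1 < 4400, so use break Q=4400: TC = 24,200×$79.32 + (24,200/4400.0)×419 + (4400.0/2)×0.31×$79.32 = $1,975,944.74.
EOQ at $79.00 = 910.0 < 5900, so use break Q=5900: TC = 24,200×$79.00 + (24,200/5900.0)×419 + (5900.0/2)×0.31×$79.00 = $1,985,764.11.
EOQ at $77.09 = 921.2 < 23000, so use break Q=23000: TC = 24,200×$77.09 + (24,200/23000.0)×419 + (23000.0/2)×0.31×$77.09 = $2,140,844.71.
Lowest total cost among the candidates is at Q = 904.3.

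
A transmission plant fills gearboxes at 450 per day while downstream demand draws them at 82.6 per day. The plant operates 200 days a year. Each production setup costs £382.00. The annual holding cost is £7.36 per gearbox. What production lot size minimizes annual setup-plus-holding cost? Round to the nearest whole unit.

Q* ≈ 1,449 gearboxes

Annual demand D = 82.6 × 200 = 16,520.
Production build-up factor (1 − d/p) = 1 − 82.6/450 = 0.8164.
Q* = √(2DS / (H(1 − d/p))) = √(2 × 16,520 × 382 / (7.36 × 0.8164)).
= √(12,621,280 / 6.009) ≈ 1449.271.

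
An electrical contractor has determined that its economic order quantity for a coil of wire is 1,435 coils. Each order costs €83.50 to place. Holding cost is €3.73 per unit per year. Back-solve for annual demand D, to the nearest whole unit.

Squaring Q* = √(2DS/H) gives Q*² = 2DS/H.
From Q* = √(2DS/H): D = Q*²H / (2S) = 1,435² × 3.73 / (2 × 83.5) = 45993.469.

D ≈ 45,993 coils per year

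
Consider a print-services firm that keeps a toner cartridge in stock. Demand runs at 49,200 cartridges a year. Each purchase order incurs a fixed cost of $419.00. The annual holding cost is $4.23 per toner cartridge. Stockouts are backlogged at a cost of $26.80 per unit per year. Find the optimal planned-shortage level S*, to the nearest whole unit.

With planned backorders, Q* = √(2DS/H) · √((H+B)/B).
√(2DS/H) = √(2 × 49,200 × 419 / 4.23) = 3122.011.
√((H+B)/B) = √((4.23+26.8)/26.8) = 1.0760.
Q* ≈ 3359.370.
S* = Q* · H/(H+B) = 3359.370 × 4.23/31.03 ≈ 457.948.

S* ≈ 458 cartridges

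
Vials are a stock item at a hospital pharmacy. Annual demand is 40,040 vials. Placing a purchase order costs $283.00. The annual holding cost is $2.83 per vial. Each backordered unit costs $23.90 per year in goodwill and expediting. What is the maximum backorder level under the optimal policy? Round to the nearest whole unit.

With planned backorders, Q* = √(2DS/H) · √((H+B)/B).
√(2DS/H) = √(2 × 40,040 × 283 / 2.83) = 2829.841.
√((H+B)/B) = √((2.83+23.9)/23.9) = 1.0575.
Q* ≈ 2992.696.
S* = Q* · H/(H+B) = 2992.696 × 2.83/26.73 ≈ 316.847.

S* ≈ 317 vials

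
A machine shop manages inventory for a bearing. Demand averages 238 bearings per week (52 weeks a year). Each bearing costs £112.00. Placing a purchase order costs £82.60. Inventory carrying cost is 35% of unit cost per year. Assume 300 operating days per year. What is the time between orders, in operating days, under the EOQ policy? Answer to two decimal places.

Annual demand D = 238 × 52 = 12,376.
Holding cost H = 0.35 × £112.00 = £39.2000 per unit per year.
Q* = √(2DS/H) = √(2 × 12,376 × 82.6 / 39.2) ≈ 228.38.
Cycle time = Q*/D × 300 = 228.38 / 12,376 × 300 ≈ 5.536 days.

T ≈ 5.54 days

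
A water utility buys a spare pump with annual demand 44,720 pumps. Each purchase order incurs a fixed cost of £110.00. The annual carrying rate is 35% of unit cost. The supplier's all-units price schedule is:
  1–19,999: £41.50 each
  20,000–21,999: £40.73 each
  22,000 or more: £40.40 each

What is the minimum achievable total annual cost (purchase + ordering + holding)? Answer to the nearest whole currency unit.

TC* ≈ £1,867,834

Holding cost per unit per year at price C is H = 0.35·C.
Evaluate total cost at each tier's feasible EOQ or, if the EOQ is below the tier, at the tier's minimum quantity.
EOQ at £41.50 = 823.0 (feasible in tier 1): TC = 44,720×£41.50 + (44,720/823.0)×110 + (823.0/2)×0.35×£41.50 = £1,867,834.19.
EOQ at £40.73 = 830.8 < 20000, so use break Q=20000: TC = 44,720×£40.73 + (44,720/20000.0)×110 + (20000.0/2)×0.35×£40.73 = £1,964,246.56.
EOQ at £40.40 = 834.1 < 22000, so use break Q=22000: TC = 44,720×£40.40 + (44,720/22000.0)×110 + (22000.0/2)×0.35×£40.40 = £1,962,451.60.
Lowest total cost among the candidates is at Q = 823.0.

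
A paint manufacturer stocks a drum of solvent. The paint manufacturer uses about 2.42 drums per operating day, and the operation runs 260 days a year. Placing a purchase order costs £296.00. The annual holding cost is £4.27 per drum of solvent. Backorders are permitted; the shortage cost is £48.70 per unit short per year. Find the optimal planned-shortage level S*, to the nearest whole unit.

S* ≈ 25 drums

Annual demand D = 2.42 × 260 = 629.2.
With planned backorders, Q* = √(2DS/H) · √((H+B)/B).
√(2DS/H) = √(2 × 629.2 × 296 / 4.27) = 295.353.
√((H+B)/B) = √((4.27+48.7)/48.7) = 1.0429.
Q* ≈ 308.029.
S* = Q* · H/(H+B) = 308.029 × 4.27/52.97 ≈ 24.831.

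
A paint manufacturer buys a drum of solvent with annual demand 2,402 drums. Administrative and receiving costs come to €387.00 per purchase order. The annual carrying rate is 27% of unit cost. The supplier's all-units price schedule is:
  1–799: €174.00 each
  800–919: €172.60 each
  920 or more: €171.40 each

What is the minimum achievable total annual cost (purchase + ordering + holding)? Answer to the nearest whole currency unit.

Holding cost per unit per year at price C is H = 0.27·C.
Candidates are each tier's EOQ (if it falls in that tier) and each price-break quantity.
EOQ at €174.00 = 198.9 (feasible in tier 1): TC = 2,402×€174.00 + (2,402/198.9)×387 + (198.9/2)×0.27×€174.00 = €427,293.74.
EOQ at €172.60 = 199.7 < 800, so use break Q=800: TC = 2,402×€172.60 + (2,402/800.0)×387 + (800.0/2)×0.27×€172.60 = €434,387.97.
EOQ at €171.40 = 200.4 < 920, so use break Q=920: TC = 2,402×€171.40 + (2,402/920.0)×387 + (920.0/2)×0.27×€171.40 = €434,001.09.
Lowest total cost among the candidates is at Q = 198.9.

TC* ≈ €427,294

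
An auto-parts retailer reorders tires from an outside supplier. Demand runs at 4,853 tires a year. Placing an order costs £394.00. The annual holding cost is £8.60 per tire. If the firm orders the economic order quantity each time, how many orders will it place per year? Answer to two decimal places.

The optimal lot size = √(2DS/H) = √(2 × 4,853 × 394 / 8.6) ≈ 666.84.
Orders per year = D / Q* = 4,853 / 666.84 ≈ 7.278.

N ≈ 7.28 orders per year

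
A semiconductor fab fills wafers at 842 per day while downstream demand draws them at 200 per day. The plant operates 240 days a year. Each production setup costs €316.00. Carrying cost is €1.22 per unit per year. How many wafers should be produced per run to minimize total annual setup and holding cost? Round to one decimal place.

Q* ≈ 5,710.7 wafers

Annual demand D = 200 × 240 = 48,000.
Production build-up factor (1 − d/p) = 1 − 200/842 = 0.7625.
Q* = √(2DS / (H(1 − d/p))) = √(2 × 48,000 × 316 / (1.22 × 0.7625)).
= √(30,336,000 / 0.9302) ≈ 5710.679.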